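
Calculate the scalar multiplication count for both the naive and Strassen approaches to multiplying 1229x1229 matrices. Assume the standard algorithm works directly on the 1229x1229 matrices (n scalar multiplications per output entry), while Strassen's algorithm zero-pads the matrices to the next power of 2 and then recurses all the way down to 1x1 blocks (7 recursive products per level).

Matrix multiplication for 1229x1229 matrices:

Strassen's algorithm requires power-of-2 dimensions. Pad 1229x1229 to 2048x2048 (next power of 2).

Standard algorithm: 1229^3 = 1856331989 multiplications
Strassen's algorithm: 7^(log2(2048)) = 7^11 = 1977326743 multiplications
Difference: 1856331989 - 1977326743 = -120994754 (Strassen uses MORE here due to padding overhead — for small or just-over-power-of-2 n, padding can outweigh the per-level savings)

Standard: 1856331989 multiplications (1229^3). Strassen: 1977326743 multiplications (7^11, after padding to 2048x2048). Strassen reduces 8 recursive multiplications to 7 at each level.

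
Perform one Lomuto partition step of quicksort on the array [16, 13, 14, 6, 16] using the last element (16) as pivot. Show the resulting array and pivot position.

Lomuto partition with pivot = 16:

Initial array: [16, 13, 14, 6, 16]

arr[0]=16 <= 16: swap with position 0, array becomes [16, 13, 14, 6, 16]
arr[1]=13 <= 16: swap with position 1, array becomes [16, 13, 14, 6, 16]
arr[2]=14 <= 16: swap with position 2, array becomes [16, 13, 14, 6, 16]
arr[3]=6 <= 16: swap with position 3, array becomes [16, 13, 14, 6, 16]

Place pivot at position 4: [16, 13, 14, 6, 16]
Pivot position: 4

After partitioning with pivot 16, the array becomes [16, 13, 14, 6, 16]. The pivot is placed at index 4. All elements to the left of the pivot are <= 16, and all elements to the right are > 16.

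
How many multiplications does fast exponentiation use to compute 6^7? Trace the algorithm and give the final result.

Computing 6^7 by squaring (build up from 6^1; each line after the first costs one multiplication):

6^1 = 6
6^2 = (6^1)^2 = 6^2 = 36
6^3 = 6 * 6^2 = 6 * 36 = 216
6^6 = (6^3)^2 = 216^2 = 46656
6^7 = 6 * 6^6 = 6 * 46656 = 279936

Result: 279936
Multiplications needed: 4 (4 lines after 6^1)

6^7 = 279936. Using exponentiation by squaring, this requires 4 multiplications. The key idea: if the exponent is even, square the half-power; if odd, multiply by the base once.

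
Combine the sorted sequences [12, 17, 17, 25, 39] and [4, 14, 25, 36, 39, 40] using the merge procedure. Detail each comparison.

Merging process:

Compare 12 vs 4: take 4 from right. Merged: [4]
Compare 12 vs 14: take 12 from left. Merged: [4, 12]
Compare 17 vs 14: take 14 from right. Merged: [4, 12, 14]
Compare 17 vs 25: take 17 from left. Merged: [4, 12, 14, 17]
Compare 17 vs 25: take 17 from left. Merged: [4, 12, 14, 17, 17]
Compare 25 vs 25: take 25 from left. Merged: [4, 12, 14, 17, 17, 25]
Compare 39 vs 25: take 25 from right. Merged: [4, 12, 14, 17, 17, 25, 25]
Compare 39 vs 36: take 36 from right. Merged: [4, 12, 14, 17, 17, 25, 25, 36]
Compare 39 vs 39: take 39 from left. Merged: [4, 12, 14, 17, 17, 25, 25, 36, 39]
Append remaining from right: [39, 40]. Merged: [4, 12, 14, 17, 17, 25, 25, 36, 39, 39, 40]

Final merged array: [4, 12, 14, 17, 17, 25, 25, 36, 39, 39, 40]
Total comparisons: 9

The merged array is [4, 12, 14, 17, 17, 25, 25, 36, 39, 39, 40], requiring 9 comparisons. The merge step runs in O(n) time where n is the total number of elements.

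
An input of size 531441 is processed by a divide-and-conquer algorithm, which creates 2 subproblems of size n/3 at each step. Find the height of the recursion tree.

For divide and conquer with division factor 3:

Problem sizes at each level:
Level 0: 531441
Level 1: 177147
Level 2: 59049
Level 3: 19683
Level 4: 6561
Level 5: 2187
Level 6: 729
Level 7: 243
Level 8: 81
Level 9: 27
Level 10: 9
Level 11: 3
Level 12: 1

The root is level 0 and the size-1 base case is level 12 (the tree spans levels 0 through 12, i.e. 13 levels counting the root), so the depth is the number of divisions: log_3(531441) = 12

The recursion tree depth is log_3(531441) = 12. At each level, the problem size is divided by 3, so it takes 12 divisions to reduce to a base case of size 1. The algorithm makes 2 recursive calls at each level.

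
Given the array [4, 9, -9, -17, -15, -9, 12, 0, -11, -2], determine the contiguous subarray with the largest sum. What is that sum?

Using Kadane's algorithm on [4, 9, -9, -17, -15, -9, 12, 0, -11, -2]:

Scanning through the array:
Position 1 (value 9): max_ending_here = 13, max_so_far = 13
Position 2 (value -9): max_ending_here = 4, max_so_far = 13
Position 3 (value -17): max_ending_here = -13, max_so_far = 13
Position 4 (value -15): max_ending_here = -15, max_so_far = 13
Position 5 (value -9): max_ending_here = -9, max_so_far = 13
Position 6 (value 12): max_ending_here = 12, max_so_far = 13
Position 7 (value 0): max_ending_here = 12, max_so_far = 13
Position 8 (value -11): max_ending_here = 1, max_so_far = 13
Position 9 (value -2): max_ending_here = -1, max_so_far = 13

Maximum subarray: [4, 9]
Maximum sum: 13

The maximum subarray is [4, 9] with sum 13. This subarray runs from index 0 to index 1.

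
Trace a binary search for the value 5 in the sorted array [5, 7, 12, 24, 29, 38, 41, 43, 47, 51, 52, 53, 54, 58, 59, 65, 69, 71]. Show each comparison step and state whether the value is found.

Binary search for 5 in [5, 7, 12, 24, 29, 38, 41, 43, 47, 51, 52, 53, 54, 58, 59, 65, 69, 71]:

lo=0, hi=17, mid=8, arr[mid]=47 -> 47 > 5, search left half
lo=0, hi=7, mid=3, arr[mid]=24 -> 24 > 5, search left half
lo=0, hi=2, mid=1, arr[mid]=7 -> 7 > 5, search left half
lo=0, hi=0, mid=0, arr[mid]=5 -> Found target at index 0!

Binary search finds 5 at index 0 after 4 comparisons. The search repeatedly halves the search space by comparing with the middle element.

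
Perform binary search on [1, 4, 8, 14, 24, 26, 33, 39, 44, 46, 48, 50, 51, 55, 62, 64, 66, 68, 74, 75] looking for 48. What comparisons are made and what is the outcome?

Binary search for 48 in [1, 4, 8, 14, 24, 26, 33, 39, 44, 46, 48, 50, 51, 55, 62, 64, 66, 68, 74, 75]:

lo=0, hi=19, mid=9, arr[mid]=46 -> 46 < 48, search right half
lo=10, hi=19, mid=14, arr[mid]=62 -> 62 > 48, search left half
lo=10, hi=13, mid=11, arr[mid]=50 -> 50 > 48, search left half
lo=10, hi=10, mid=10, arr[mid]=48 -> Found target at index 10!

Binary search finds 48 at index 10 after 4 comparisons. The search repeatedly halves the search space by comparing with the middle element.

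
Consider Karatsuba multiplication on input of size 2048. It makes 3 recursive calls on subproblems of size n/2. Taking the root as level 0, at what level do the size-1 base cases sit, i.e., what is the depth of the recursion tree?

For divide and conquer with division factor 2:

Problem sizes at each level:
Level 0: 2048
Level 1: 1024
Level 2: 512
Level 3: 256
Level 4: 128
Level 5: 64
Level 6: 32
Level 7: 16
Level 8: 8
Level 9: 4
Level 10: 2
Level 11: 1

The root is level 0 and the size-1 base case is level 11 (the tree spans levels 0 through 11, i.e. 12 levels counting the root), so the depth is the number of divisions: log_2(2048) = 11

The recursion tree depth is log_2(2048) = 11. At each level, the problem size is divided by 2, so it takes 11 divisions to reduce to a base case of size 1. The algorithm makes 3 recursive calls at each level.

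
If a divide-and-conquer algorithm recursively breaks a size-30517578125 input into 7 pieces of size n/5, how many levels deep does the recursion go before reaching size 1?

For divide and conquer with division factor 5:

Problem sizes at each level:
Level 0: 30517578125
Level 1: 6103515625
Level 2: 1220703125
Level 3: 244140625
Level 4: 48828125
Level 5: 9765625
Level 6: 1953125
Level 7: 390625
Level 8: 78125
Level 9: 15625
Level 10: 3125
Level 11: 625
Level 12: 125
Level 13: 25
Level 14: 5
Level 15: 1

The root is level 0 and the size-1 base case is level 15 (the tree spans levels 0 through 15, i.e. 16 levels counting the root), so the depth is the number of divisions: log_5(30517578125) = 15

The recursion tree depth is log_5(30517578125) = 15. At each level, the problem size is divided by 5, so it takes 15 divisions to reduce to a base case of size 1. The algorithm makes 7 recursive calls at each level.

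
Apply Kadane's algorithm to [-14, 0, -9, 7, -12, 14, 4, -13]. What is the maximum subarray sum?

Using Kadane's algorithm on [-14, 0, -9, 7, -12, 14, 4, -13]:

Scanning through the array:
Position 1 (value 0): max_ending_here = 0, max_so_far = 0
Position 2 (value -9): max_ending_here = -9, max_so_far = 0
Position 3 (value 7): max_ending_here = 7, max_so_far = 7
Position 4 (value -12): max_ending_here = -5, max_so_far = 7
Position 5 (value 14): max_ending_here = 14, max_so_far = 14
Position 6 (value 4): max_ending_here = 18, max_so_far = 18
Position 7 (value -13): max_ending_here = 5, max_so_far = 18

Maximum subarray: [14, 4]
Maximum sum: 18

The maximum subarray is [14, 4] with sum 18. This subarray runs from index 5 to index 6.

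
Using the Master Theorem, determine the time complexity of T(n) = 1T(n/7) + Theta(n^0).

Master Theorem for T(n) = 1T(n/7) + O(n^0):

a = 1, b = 7, c = 0
log_b(a) = log_7(1) = 0.0000

Case 2: c = 0 = log_7(1) = 0.0000
T(n) = O(n^0 log n) = O(log n)

For T(n) = 1T(n/7) + O(n^0): log_7(1) = 0.0000. This is Case 2 of the Master Theorem (c = log_b(a), equal work at all levels), giving O(log n).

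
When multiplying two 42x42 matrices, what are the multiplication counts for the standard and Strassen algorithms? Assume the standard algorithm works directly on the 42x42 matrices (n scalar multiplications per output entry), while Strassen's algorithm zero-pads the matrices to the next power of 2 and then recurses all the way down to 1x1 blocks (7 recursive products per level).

Matrix multiplication for 42x42 matrices:

Strassen's algorithm requires power-of-2 dimensions. Pad 42x42 to 64x64 (next power of 2).

Standard algorithm: 42^3 = 74088 multiplications
Strassen's algorithm: 7^(log2(64)) = 7^6 = 117649 multiplications
Difference: 74088 - 117649 = -43561 (Strassen uses MORE here due to padding overhead — for small or just-over-power-of-2 n, padding can outweigh the per-level savings)

Standard: 74088 multiplications (42^3). Strassen: 117649 multiplications (7^6, after padding to 64x64). Strassen reduces 8 recursive multiplications to 7 at each level.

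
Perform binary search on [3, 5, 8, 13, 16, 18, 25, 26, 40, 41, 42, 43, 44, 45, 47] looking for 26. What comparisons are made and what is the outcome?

Binary search for 26 in [3, 5, 8, 13, 16, 18, 25, 26, 40, 41, 42, 43, 44, 45, 47]:

lo=0, hi=14, mid=7, arr[mid]=26 -> Found target at index 7!

Binary search finds 26 at index 7 after 1 comparisons. The search repeatedly halves the search space by comparing with the middle element.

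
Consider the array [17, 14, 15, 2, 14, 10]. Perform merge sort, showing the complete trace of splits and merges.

Merge sort trace:

Split: [17, 14, 15, 2, 14, 10] -> [17, 14, 15] and [2, 14, 10]
  Split: [17, 14, 15] -> [17] and [14, 15]
    Split: [14, 15] -> [14] and [15]
    Merge: [14] + [15] -> [14, 15]
  Merge: [17] + [14, 15] -> [14, 15, 17]
  Split: [2, 14, 10] -> [2] and [14, 10]
    Split: [14, 10] -> [14] and [10]
    Merge: [14] + [10] -> [10, 14]
  Merge: [2] + [10, 14] -> [2, 10, 14]
Merge: [14, 15, 17] + [2, 10, 14] -> [2, 10, 14, 14, 15, 17]

Final sorted array: [2, 10, 14, 14, 15, 17]

The merge sort proceeds by recursively splitting the array and merging sorted halves.
After all merges, the sorted array is [2, 10, 14, 14, 15, 17].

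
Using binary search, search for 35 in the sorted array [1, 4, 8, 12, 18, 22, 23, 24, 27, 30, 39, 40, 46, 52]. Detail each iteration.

Binary search for 35 in [1, 4, 8, 12, 18, 22, 23, 24, 27, 30, 39, 40, 46, 52]:

lo=0, hi=13, mid=6, arr[mid]=23 -> 23 < 35, search right half
lo=7, hi=13, mid=10, arr[mid]=39 -> 39 > 35, search left half
lo=7, hi=9, mid=8, arr[mid]=27 -> 27 < 35, search right half
lo=9, hi=9, mid=9, arr[mid]=30 -> 30 < 35, search right half
lo=10 > hi=9, target 35 not found

Binary search determines that 35 is not in the array after 4 comparisons. The search space was exhausted without finding the target.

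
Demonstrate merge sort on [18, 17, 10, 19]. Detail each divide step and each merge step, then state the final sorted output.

Merge sort trace:

Split: [18, 17, 10, 19] -> [18, 17] and [10, 19]
  Split: [18, 17] -> [18] and [17]
  Merge: [18] + [17] -> [17, 18]
  Split: [10, 19] -> [10] and [19]
  Merge: [10] + [19] -> [10, 19]
Merge: [17, 18] + [10, 19] -> [10, 17, 18, 19]

Final sorted array: [10, 17, 18, 19]

The merge sort proceeds by recursively splitting the array and merging sorted halves.
After all merges, the sorted array is [10, 17, 18, 19].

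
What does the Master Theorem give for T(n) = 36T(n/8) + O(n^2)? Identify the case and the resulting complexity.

Master Theorem for T(n) = 36T(n/8) + O(n^2):

a = 36, b = 8, c = 2
log_b(a) = log_8(36) = 1.7233

Case 3: c = 2 > log_8(36) = 1.7233
T(n) = O(n^2) = O(n^2)

For T(n) = 36T(n/8) + O(n^2): log_8(36) = 1.7233. This is Case 3 of the Master Theorem (c > log_b(a), work dominated by root), giving O(n^2).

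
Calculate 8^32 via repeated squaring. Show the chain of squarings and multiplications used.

Computing 8^32 by squaring (build up from 8^1; each line after the first costs one multiplication):

8^1 = 8
8^2 = (8^1)^2 = 8^2 = 64
8^4 = (8^2)^2 = 64^2 = 4096
8^8 = (8^4)^2 = 4096^2 = 16777216
8^16 = (8^8)^2 = 16777216^2 = 281474976710656
8^32 = (8^16)^2 = 281474976710656^2 = 79228162514264337593543950336

Result: 79228162514264337593543950336
Multiplications needed: 5 (5 lines after 8^1)

8^32 = 79228162514264337593543950336. Using exponentiation by squaring, this requires 5 multiplications. The key idea: if the exponent is even, square the half-power; if odd, multiply by the base once.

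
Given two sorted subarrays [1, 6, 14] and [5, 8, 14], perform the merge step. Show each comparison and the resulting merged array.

Merging process:

Compare 1 vs 5: take 1 from left. Merged: [1]
Compare 6 vs 5: take 5 from right. Merged: [1, 5]
Compare 6 vs 8: take 6 from left. Merged: [1, 5, 6]
Compare 14 vs 8: take 8 from right. Merged: [1, 5, 6, 8]
Compare 14 vs 14: take 14 from left. Merged: [1, 5, 6, 8, 14]
Append remaining from right: [14]. Merged: [1, 5, 6, 8, 14, 14]

Final merged array: [1, 5, 6, 8, 14, 14]
Total comparisons: 5

The merged array is [1, 5, 6, 8, 14, 14], requiring 5 comparisons. The merge step runs in O(n) time where n is the total number of elements.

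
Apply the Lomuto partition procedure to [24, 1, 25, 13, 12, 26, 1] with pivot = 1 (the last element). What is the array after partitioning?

Lomuto partition with pivot = 1:

Initial array: [24, 1, 25, 13, 12, 26, 1]

arr[0]=24 > 1: no swap
arr[1]=1 <= 1: swap with position 0, array becomes [1, 24, 25, 13, 12, 26, 1]
arr[2]=25 > 1: no swap
arr[3]=13 > 1: no swap
arr[4]=12 > 1: no swap
arr[5]=26 > 1: no swap

Place pivot at position 1: [1, 1, 25, 13, 12, 26, 24]
Pivot position: 1

After partitioning with pivot 1, the array becomes [1, 1, 25, 13, 12, 26, 24]. The pivot is placed at index 1. All elements to the left of the pivot are <= 1, and all elements to the right are > 1.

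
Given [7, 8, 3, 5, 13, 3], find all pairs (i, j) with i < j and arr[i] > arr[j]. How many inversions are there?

Finding inversions in [7, 8, 3, 5, 13, 3]:

(0, 2): arr[0]=7 > arr[2]=3
(0, 3): arr[0]=7 > arr[3]=5
(0, 5): arr[0]=7 > arr[5]=3
(1, 2): arr[1]=8 > arr[2]=3
(1, 3): arr[1]=8 > arr[3]=5
(1, 5): arr[1]=8 > arr[5]=3
(3, 5): arr[3]=5 > arr[5]=3
(4, 5): arr[4]=13 > arr[5]=3

Total inversions: 8

The array has 8 inversion(s): (0,2), (0,3), (0,5), (1,2), (1,3), (1,5), (3,5), (4,5). Each pair (i,j) satisfies i < j and arr[i] > arr[j].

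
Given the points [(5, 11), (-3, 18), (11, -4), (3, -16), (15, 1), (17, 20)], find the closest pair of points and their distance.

Computing all pairwise distances among 6 points:

d((5, 11), (-3, 18)) = 10.6301
d((5, 11), (11, -4)) = 16.1555
d((5, 11), (3, -16)) = 27.074
d((5, 11), (15, 1)) = 14.1421
d((5, 11), (17, 20)) = 15.0
d((-3, 18), (11, -4)) = 26.0768
d((-3, 18), (3, -16)) = 34.5254
d((-3, 18), (15, 1)) = 24.7588
d((-3, 18), (17, 20)) = 20.0998
d((11, -4), (3, -16)) = 14.4222
d((11, -4), (15, 1)) = 6.4031 <-- minimum
d((11, -4), (17, 20)) = 24.7386
d((3, -16), (15, 1)) = 20.8087
d((3, -16), (17, 20)) = 38.6264
d((15, 1), (17, 20)) = 19.105

Closest pair: (11, -4) and (15, 1) with distance 6.4031

The closest pair is (11, -4) and (15, 1) with Euclidean distance 6.4031. For 6 points, brute-force pairwise comparison is shown above. For large n, the divide-and-conquer algorithm (sort by x, recurse on halves, check the dividing strip) achieves O(n log n).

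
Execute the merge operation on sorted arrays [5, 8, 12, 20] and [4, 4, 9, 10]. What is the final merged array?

Merging process:

Compare 5 vs 4: take 4 from right. Merged: [4]
Compare 5 vs 4: take 4 from right. Merged: [4, 4]
Compare 5 vs 9: take 5 from left. Merged: [4, 4, 5]
Compare 8 vs 9: take 8 from left. Merged: [4, 4, 5, 8]
Compare 12 vs 9: take 9 from right. Merged: [4, 4, 5, 8, 9]
Compare 12 vs 10: take 10 from right. Merged: [4, 4, 5, 8, 9, 10]
Append remaining from left: [12, 20]. Merged: [4, 4, 5, 8, 9, 10, 12, 20]

Final merged array: [4, 4, 5, 8, 9, 10, 12, 20]
Total comparisons: 6

The merged array is [4, 4, 5, 8, 9, 10, 12, 20], requiring 6 comparisons. The merge step runs in O(n) time where n is the total number of elements.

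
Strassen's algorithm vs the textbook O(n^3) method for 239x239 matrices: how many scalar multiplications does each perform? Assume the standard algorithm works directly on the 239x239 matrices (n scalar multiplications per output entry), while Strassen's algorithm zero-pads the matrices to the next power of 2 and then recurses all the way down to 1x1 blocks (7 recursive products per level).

Matrix multiplication for 239x239 matrices:

Strassen's algorithm requires power-of-2 dimensions. Pad 239x239 to 256x256 (next power of 2).

Standard algorithm: 239^3 = 13651919 multiplications
Strassen's algorithm: 7^(log2(256)) = 7^8 = 5764801 multiplications
Savings: 13651919 - 5764801 = 7887118 multiplications

Standard: 13651919 multiplications (239^3). Strassen: 5764801 multiplications (7^8, after padding to 256x256). Strassen reduces 8 recursive multiplications to 7 at each level.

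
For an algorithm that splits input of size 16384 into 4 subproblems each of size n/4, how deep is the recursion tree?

For divide and conquer with division factor 4:

Problem sizes at each level:
Level 0: 16384
Level 1: 4096
Level 2: 1024
Level 3: 256
Level 4: 64
Level 5: 16
Level 6: 4
Level 7: 1

The root is level 0 and the size-1 base case is level 7 (the tree spans levels 0 through 7, i.e. 8 levels counting the root), so the depth is the number of divisions: log_4(16384) = 7

The recursion tree depth is log_4(16384) = 7. At each level, the problem size is divided by 4, so it takes 7 divisions to reduce to a base case of size 1. The algorithm makes 4 recursive calls at each level.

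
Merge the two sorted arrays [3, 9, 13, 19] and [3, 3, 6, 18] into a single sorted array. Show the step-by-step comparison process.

Merging process:

Compare 3 vs 3: take 3 from left. Merged: [3]
Compare 9 vs 3: take 3 from right. Merged: [3, 3]
Compare 9 vs 3: take 3 from right. Merged: [3, 3, 3]
Compare 9 vs 6: take 6 from right. Merged: [3, 3, 3, 6]
Compare 9 vs 18: take 9 from left. Merged: [3, 3, 3, 6, 9]
Compare 13 vs 18: take 13 from left. Merged: [3, 3, 3, 6, 9, 13]
Compare 19 vs 18: take 18 from right. Merged: [3, 3, 3, 6, 9, 13, 18]
Append remaining from left: [19]. Merged: [3, 3, 3, 6, 9, 13, 18, 19]

Final merged array: [3, 3, 3, 6, 9, 13, 18, 19]
Total comparisons: 7

The merged array is [3, 3, 3, 6, 9, 13, 18, 19], requiring 7 comparisons. The merge step runs in O(n) time where n is the total number of elements.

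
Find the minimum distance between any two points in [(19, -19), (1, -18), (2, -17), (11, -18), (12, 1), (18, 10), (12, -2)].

Computing all pairwise distances among 7 points:

d((19, -19), (1, -18)) = 18.0278
d((19, -19), (2, -17)) = 17.1172
d((19, -19), (11, -18)) = 8.0623
d((19, -19), (12, 1)) = 21.1896
d((19, -19), (18, 10)) = 29.0172
d((19, -19), (12, -2)) = 18.3848
d((1, -18), (2, -17)) = 1.4142 <-- minimum
d((1, -18), (11, -18)) = 10.0
d((1, -18), (12, 1)) = 21.9545
d((1, -18), (18, 10)) = 32.7567
d((1, -18), (12, -2)) = 19.4165
d((2, -17), (11, -18)) = 9.0554
d((2, -17), (12, 1)) = 20.5913
d((2, -17), (18, 10)) = 31.3847
d((2, -17), (12, -2)) = 18.0278
d((11, -18), (12, 1)) = 19.0263
d((11, -18), (18, 10)) = 28.8617
d((11, -18), (12, -2)) = 16.0312
d((12, 1), (18, 10)) = 10.8167
d((12, 1), (12, -2)) = 3.0
d((18, 10), (12, -2)) = 13.4164

Closest pair: (1, -18) and (2, -17) with distance 1.4142

The closest pair is (1, -18) and (2, -17) with Euclidean distance 1.4142. For 7 points, brute-force pairwise comparison is shown above. For large n, the divide-and-conquer algorithm (sort by x, recurse on halves, check the dividing strip) achieves O(n log n).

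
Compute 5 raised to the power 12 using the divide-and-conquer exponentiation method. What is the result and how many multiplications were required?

Computing 5^12 by squaring (build up from 5^1; each line after the first costs one multiplication):

5^1 = 5
5^2 = (5^1)^2 = 5^2 = 25
5^3 = 5 * 5^2 = 5 * 25 = 125
5^6 = (5^3)^2 = 125^2 = 15625
5^12 = (5^6)^2 = 15625^2 = 244140625

Result: 244140625
Multiplications needed: 4 (4 lines after 5^1)

5^12 = 244140625. Using exponentiation by squaring, this requires 4 multiplications. The key idea: if the exponent is even, square the half-power; if odd, multiply by the base once.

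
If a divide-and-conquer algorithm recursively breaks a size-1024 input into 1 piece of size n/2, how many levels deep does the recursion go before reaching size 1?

For divide and conquer with division factor 2:

Problem sizes at each level:
Level 0: 1024
Level 1: 512
Level 2: 256
Level 3: 128
Level 4: 64
Level 5: 32
Level 6: 16
Level 7: 8
Level 8: 4
Level 9: 2
Level 10: 1

The root is level 0 and the size-1 base case is level 10 (the tree spans levels 0 through 10, i.e. 11 levels counting the root), so the depth is the number of divisions: log_2(1024) = 10

The recursion tree depth is log_2(1024) = 10. At each level, the problem size is divided by 2, so it takes 10 divisions to reduce to a base case of size 1. The algorithm makes 1 recursive call at each level.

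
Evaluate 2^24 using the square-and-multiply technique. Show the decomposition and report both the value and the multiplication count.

Computing 2^24 by squaring (build up from 2^1; each line after the first costs one multiplication):

2^1 = 2
2^2 = (2^1)^2 = 2^2 = 4
2^3 = 2 * 2^2 = 2 * 4 = 8
2^6 = (2^3)^2 = 8^2 = 64
2^12 = (2^6)^2 = 64^2 = 4096
2^24 = (2^12)^2 = 4096^2 = 16777216

Result: 16777216
Multiplications needed: 5 (5 lines after 2^1)

2^24 = 16777216. Using exponentiation by squaring, this requires 5 multiplications. The key idea: if the exponent is even, square the half-power; if odd, multiply by the base once.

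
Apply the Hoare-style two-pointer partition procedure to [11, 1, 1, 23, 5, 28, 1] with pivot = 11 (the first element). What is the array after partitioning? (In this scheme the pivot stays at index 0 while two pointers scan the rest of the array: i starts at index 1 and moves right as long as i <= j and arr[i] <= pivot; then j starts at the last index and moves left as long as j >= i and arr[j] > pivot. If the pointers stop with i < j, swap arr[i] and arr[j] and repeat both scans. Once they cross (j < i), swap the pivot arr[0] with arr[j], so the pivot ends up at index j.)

Hoare-style two-pointer partition with pivot = 11:

Initial array: [11, 1, 1, 23, 5, 28, 1]

Pointers start at i = 1, j = 6.
i stops at index 3 (arr[3]=23 > 11), j stops at index 6 (arr[6]=1 <= 11): swap arr[3] and arr[6], array becomes [11, 1, 1, 1, 5, 28, 23]
i ends at 5, j ends at 4: the pointers have crossed (j < i), so scanning stops.

Swap pivot arr[0] with arr[4] to place pivot at position 4: [5, 1, 1, 1, 11, 28, 23]
Pivot position: 4

After partitioning with pivot 11, the array becomes [5, 1, 1, 1, 11, 28, 23]. The pivot is placed at index 4. All elements to the left of the pivot are <= 11, and all elements to the right are > 11.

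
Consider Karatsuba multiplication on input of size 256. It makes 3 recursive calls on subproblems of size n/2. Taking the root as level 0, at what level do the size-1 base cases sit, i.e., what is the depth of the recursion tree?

For divide and conquer with division factor 2:

Problem sizes at each level:
Level 0: 256
Level 1: 128
Level 2: 64
Level 3: 32
Level 4: 16
Level 5: 8
Level 6: 4
Level 7: 2
Level 8: 1

The root is level 0 and the size-1 base case is level 8 (the tree spans levels 0 through 8, i.e. 9 levels counting the root), so the depth is the number of divisions: log_2(256) = 8

The recursion tree depth is log_2(256) = 8. At each level, the problem size is divided by 2, so it takes 8 divisions to reduce to a base case of size 1. The algorithm makes 3 recursive calls at each level.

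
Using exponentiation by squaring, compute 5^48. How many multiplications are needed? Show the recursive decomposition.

Computing 5^48 by squaring (build up from 5^1; each line after the first costs one multiplication):

5^1 = 5
5^2 = (5^1)^2 = 5^2 = 25
5^3 = 5 * 5^2 = 5 * 25 = 125
5^6 = (5^3)^2 = 125^2 = 15625
5^12 = (5^6)^2 = 15625^2 = 244140625
5^24 = (5^12)^2 = 244140625^2 = 59604644775390625
5^48 = (5^24)^2 = 59604644775390625^2 = 3552713678800500929355621337890625

Result: 3552713678800500929355621337890625
Multiplications needed: 6 (6 lines after 5^1)

5^48 = 3552713678800500929355621337890625. Using exponentiation by squaring, this requires 6 multiplications. The key idea: if the exponent is even, square the half-power; if odd, multiply by the base once.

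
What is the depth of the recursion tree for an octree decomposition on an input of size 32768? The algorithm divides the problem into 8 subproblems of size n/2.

For divide and conquer with division factor 2:

Problem sizes at each level:
Level 0: 32768
Level 1: 16384
Level 2: 8192
Level 3: 4096
Level 4: 2048
Level 5: 1024
Level 6: 512
Level 7: 256
Level 8: 128
Level 9: 64
Level 10: 32
Level 11: 16
Level 12: 8
Level 13: 4
Level 14: 2
Level 15: 1

The root is level 0 and the size-1 base case is level 15 (the tree spans levels 0 through 15, i.e. 16 levels counting the root), so the depth is the number of divisions: log_2(32768) = 15

The recursion tree depth is log_2(32768) = 15. At each level, the problem size is divided by 2, so it takes 15 divisions to reduce to a base case of size 1. The algorithm makes 8 recursive calls at each level.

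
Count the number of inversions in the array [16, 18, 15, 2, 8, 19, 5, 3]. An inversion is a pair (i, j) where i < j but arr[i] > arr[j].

Finding inversions in [16, 18, 15, 2, 8, 19, 5, 3]:

(0, 2): arr[0]=16 > arr[2]=15
(0, 3): arr[0]=16 > arr[3]=2
(0, 4): arr[0]=16 > arr[4]=8
(0, 6): arr[0]=16 > arr[6]=5
(0, 7): arr[0]=16 > arr[7]=3
(1, 2): arr[1]=18 > arr[2]=15
(1, 3): arr[1]=18 > arr[3]=2
(1, 4): arr[1]=18 > arr[4]=8
(1, 6): arr[1]=18 > arr[6]=5
(1, 7): arr[1]=18 > arr[7]=3
(2, 3): arr[2]=15 > arr[3]=2
(2, 4): arr[2]=15 > arr[4]=8
(2, 6): arr[2]=15 > arr[6]=5
(2, 7): arr[2]=15 > arr[7]=3
(4, 6): arr[4]=8 > arr[6]=5
(4, 7): arr[4]=8 > arr[7]=3
(5, 6): arr[5]=19 > arr[6]=5
(5, 7): arr[5]=19 > arr[7]=3
(6, 7): arr[6]=5 > arr[7]=3

Total inversions: 19

The array has 19 inversion(s): (0,2), (0,3), (0,4), (0,6), (0,7), (1,2), (1,3), (1,4), (1,6), (1,7), (2,3), (2,4), (2,6), (2,7), (4,6), (4,7), (5,6), (5,7), (6,7). Each pair (i,j) satisfies i < j and arr[i] > arr[j].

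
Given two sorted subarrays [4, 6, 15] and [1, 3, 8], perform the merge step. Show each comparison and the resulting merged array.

Merging process:

Compare 4 vs 1: take 1 from right. Merged: [1]
Compare 4 vs 3: take 3 from right. Merged: [1, 3]
Compare 4 vs 8: take 4 from left. Merged: [1, 3, 4]
Compare 6 vs 8: take 6 from left. Merged: [1, 3, 4, 6]
Compare 15 vs 8: take 8 from right. Merged: [1, 3, 4, 6, 8]
Append remaining from left: [15]. Merged: [1, 3, 4, 6, 8, 15]

Final merged array: [1, 3, 4, 6, 8, 15]
Total comparisons: 5

The merged array is [1, 3, 4, 6, 8, 15], requiring 5 comparisons. The merge step runs in O(n) time where n is the total number of elements.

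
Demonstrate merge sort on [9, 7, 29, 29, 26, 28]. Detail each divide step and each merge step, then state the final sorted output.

Merge sort trace:

Split: [9, 7, 29, 29, 26, 28] -> [9, 7, 29] and [29, 26, 28]
  Split: [9, 7, 29] -> [9] and [7, 29]
    Split: [7, 29] -> [7] and [29]
    Merge: [7] + [29] -> [7, 29]
  Merge: [9] + [7, 29] -> [7, 9, 29]
  Split: [29, 26, 28] -> [29] and [26, 28]
    Split: [26, 28] -> [26] and [28]
    Merge: [26] + [28] -> [26, 28]
  Merge: [29] + [26, 28] -> [26, 28, 29]
Merge: [7, 9, 29] + [26, 28, 29] -> [7, 9, 26, 28, 29, 29]

Final sorted array: [7, 9, 26, 28, 29, 29]

The merge sort proceeds by recursively splitting the array and merging sorted halves.
After all merges, the sorted array is [7, 9, 26, 28, 29, 29].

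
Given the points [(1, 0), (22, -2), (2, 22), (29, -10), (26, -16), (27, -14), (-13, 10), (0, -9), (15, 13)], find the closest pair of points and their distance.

Computing all pairwise distances among 9 points:

d((1, 0), (22, -2)) = 21.095
d((1, 0), (2, 22)) = 22.0227
d((1, 0), (29, -10)) = 29.7321
d((1, 0), (26, -16)) = 29.6816
d((1, 0), (27, -14)) = 29.5296
d((1, 0), (-13, 10)) = 17.2047
d((1, 0), (0, -9)) = 9.0554
d((1, 0), (15, 13)) = 19.105
d((22, -2), (2, 22)) = 31.241
d((22, -2), (29, -10)) = 10.6301
d((22, -2), (26, -16)) = 14.5602
d((22, -2), (27, -14)) = 13.0
d((22, -2), (-13, 10)) = 37.0
d((22, -2), (0, -9)) = 23.0868
d((22, -2), (15, 13)) = 16.5529
d((2, 22), (29, -10)) = 41.8688
d((2, 22), (26, -16)) = 44.9444
d((2, 22), (27, -14)) = 43.8292
d((2, 22), (-13, 10)) = 19.2094
d((2, 22), (0, -9)) = 31.0644
d((2, 22), (15, 13)) = 15.8114
d((29, -10), (26, -16)) = 6.7082
d((29, -10), (27, -14)) = 4.4721
d((29, -10), (-13, 10)) = 46.5188
d((29, -10), (0, -9)) = 29.0172
d((29, -10), (15, 13)) = 26.9258
d((26, -16), (27, -14)) = 2.2361 <-- minimum
d((26, -16), (-13, 10)) = 46.8722
d((26, -16), (0, -9)) = 26.9258
d((26, -16), (15, 13)) = 31.0161
d((27, -14), (-13, 10)) = 46.6476
d((27, -14), (0, -9)) = 27.4591
d((27, -14), (15, 13)) = 29.5466
d((-13, 10), (0, -9)) = 23.0217
d((-13, 10), (15, 13)) = 28.1603
d((0, -9), (15, 13)) = 26.6271

Closest pair: (26, -16) and (27, -14) with distance 2.2361

The closest pair is (26, -16) and (27, -14) with Euclidean distance 2.2361. For 9 points, brute-force pairwise comparison is shown above. For large n, the divide-and-conquer algorithm (sort by x, recurse on halves, check the dividing strip) achieves O(n log n).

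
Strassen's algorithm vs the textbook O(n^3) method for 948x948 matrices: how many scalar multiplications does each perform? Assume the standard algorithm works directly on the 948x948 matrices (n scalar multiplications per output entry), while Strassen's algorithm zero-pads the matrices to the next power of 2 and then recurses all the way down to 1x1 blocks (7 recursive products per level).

Matrix multiplication for 948x948 matrices:

Strassen's algorithm requires power-of-2 dimensions. Pad 948x948 to 1024x1024 (next power of 2).

Standard algorithm: 948^3 = 851971392 multiplications
Strassen's algorithm: 7^(log2(1024)) = 7^10 = 282475249 multiplications
Savings: 851971392 - 282475249 = 569496143 multiplications

Standard: 851971392 multiplications (948^3). Strassen: 282475249 multiplications (7^10, after padding to 1024x1024). Strassen reduces 8 recursive multiplications to 7 at each level.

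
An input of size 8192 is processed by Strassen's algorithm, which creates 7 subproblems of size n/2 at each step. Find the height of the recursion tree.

For divide and conquer with division factor 2:

Problem sizes at each level:
Level 0: 8192
Level 1: 4096
Level 2: 2048
Level 3: 1024
Level 4: 512
Level 5: 256
Level 6: 128
Level 7: 64
Level 8: 32
Level 9: 16
Level 10: 8
Level 11: 4
Level 12: 2
Level 13: 1

The root is level 0 and the size-1 base case is level 13 (the tree spans levels 0 through 13, i.e. 14 levels counting the root), so the depth is the number of divisions: log_2(8192) = 13

The recursion tree depth is log_2(8192) = 13. At each level, the problem size is divided by 2, so it takes 13 divisions to reduce to a base case of size 1. The algorithm makes 7 recursive calls at each level.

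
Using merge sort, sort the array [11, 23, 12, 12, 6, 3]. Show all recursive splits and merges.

Merge sort trace:

Split: [11, 23, 12, 12, 6, 3] -> [11, 23, 12] and [12, 6, 3]
  Split: [11, 23, 12] -> [11] and [23, 12]
    Split: [23, 12] -> [23] and [12]
    Merge: [23] + [12] -> [12, 23]
  Merge: [11] + [12, 23] -> [11, 12, 23]
  Split: [12, 6, 3] -> [12] and [6, 3]
    Split: [6, 3] -> [6] and [3]
    Merge: [6] + [3] -> [3, 6]
  Merge: [12] + [3, 6] -> [3, 6, 12]
Merge: [11, 12, 23] + [3, 6, 12] -> [3, 6, 11, 12, 12, 23]

Final sorted array: [3, 6, 11, 12, 12, 23]

The merge sort proceeds by recursively splitting the array and merging sorted halves.
After all merges, the sorted array is [3, 6, 11, 12, 12, 23].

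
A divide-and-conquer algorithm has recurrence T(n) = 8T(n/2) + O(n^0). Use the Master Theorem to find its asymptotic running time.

Master Theorem for T(n) = 8T(n/2) + O(n^0):

a = 8, b = 2, c = 0
log_b(a) = log_2(8) = 3.0000

Case 1: c = 0 < log_2(8) = 3.0000
T(n) = O(n^(log_2 8)) = O(n^3)

For T(n) = 8T(n/2) + O(n^0): log_2(8) = 3.0000. This is Case 1 of the Master Theorem (c < log_b(a), work dominated by leaves), giving O(n^3).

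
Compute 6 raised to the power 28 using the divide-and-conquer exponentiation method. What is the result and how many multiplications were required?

Computing 6^28 by squaring (build up from 6^1; each line after the first costs one multiplication):

6^1 = 6
6^2 = (6^1)^2 = 6^2 = 36
6^3 = 6 * 6^2 = 6 * 36 = 216
6^6 = (6^3)^2 = 216^2 = 46656
6^7 = 6 * 6^6 = 6 * 46656 = 279936
6^14 = (6^7)^2 = 279936^2 = 78364164096
6^28 = (6^14)^2 = 78364164096^2 = 6140942214464815497216

Result: 6140942214464815497216
Multiplications needed: 6 (6 lines after 6^1)

6^28 = 6140942214464815497216. Using exponentiation by squaring, this requires 6 multiplications. The key idea: if the exponent is even, square the half-power; if odd, multiply by the base once.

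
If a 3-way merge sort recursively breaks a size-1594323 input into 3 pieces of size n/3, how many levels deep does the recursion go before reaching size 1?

For divide and conquer with division factor 3:

Problem sizes at each level:
Level 0: 1594323
Level 1: 531441
Level 2: 177147
Level 3: 59049
Level 4: 19683
Level 5: 6561
Level 6: 2187
Level 7: 729
Level 8: 243
Level 9: 81
Level 10: 27
Level 11: 9
Level 12: 3
Level 13: 1

The root is level 0 and the size-1 base case is level 13 (the tree spans levels 0 through 13, i.e. 14 levels counting the root), so the depth is the number of divisions: log_3(1594323) = 13

The recursion tree depth is log_3(1594323) = 13. At each level, the problem size is divided by 3, so it takes 13 divisions to reduce to a base case of size 1. The algorithm makes 3 recursive calls at each level.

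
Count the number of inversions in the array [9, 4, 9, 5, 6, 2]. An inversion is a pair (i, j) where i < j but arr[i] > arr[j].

Finding inversions in [9, 4, 9, 5, 6, 2]:

(0, 1): arr[0]=9 > arr[1]=4
(0, 3): arr[0]=9 > arr[3]=5
(0, 4): arr[0]=9 > arr[4]=6
(0, 5): arr[0]=9 > arr[5]=2
(1, 5): arr[1]=4 > arr[5]=2
(2, 3): arr[2]=9 > arr[3]=5
(2, 4): arr[2]=9 > arr[4]=6
(2, 5): arr[2]=9 > arr[5]=2
(3, 5): arr[3]=5 > arr[5]=2
(4, 5): arr[4]=6 > arr[5]=2

Total inversions: 10

The array has 10 inversion(s): (0,1), (0,3), (0,4), (0,5), (1,5), (2,3), (2,4), (2,5), (3,5), (4,5). Each pair (i,j) satisfies i < j and arr[i] > arr[j].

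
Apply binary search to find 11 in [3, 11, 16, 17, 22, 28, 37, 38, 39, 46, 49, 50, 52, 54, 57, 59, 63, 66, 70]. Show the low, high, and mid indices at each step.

Binary search for 11 in [3, 11, 16, 17, 22, 28, 37, 38, 39, 46, 49, 50, 52, 54, 57, 59, 63, 66, 70]:

lo=0, hi=18, mid=9, arr[mid]=46 -> 46 > 11, search left half
lo=0, hi=8, mid=4, arr[mid]=22 -> 22 > 11, search left half
lo=0, hi=3, mid=1, arr[mid]=11 -> Found target at index 1!

Binary search finds 11 at index 1 after 3 comparisons. The search repeatedly halves the search space by comparing with the middle element.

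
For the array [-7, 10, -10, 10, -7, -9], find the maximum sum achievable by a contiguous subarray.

Using Kadane's algorithm on [-7, 10, -10, 10, -7, -9]:

Scanning through the array:
Position 1 (value 10): max_ending_here = 10, max_so_far = 10
Position 2 (value -10): max_ending_here = 0, max_so_far = 10
Position 3 (value 10): max_ending_here = 10, max_so_far = 10
Position 4 (value -7): max_ending_here = 3, max_so_far = 10
Position 5 (value -9): max_ending_here = -6, max_so_far = 10

Maximum subarray: [10]
Maximum sum: 10

The maximum subarray is [10] with sum 10. This subarray runs from index 1 to index 1.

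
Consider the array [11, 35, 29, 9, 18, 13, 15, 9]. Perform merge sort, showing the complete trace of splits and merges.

Merge sort trace:

Split: [11, 35, 29, 9, 18, 13, 15, 9] -> [11, 35, 29, 9] and [18, 13, 15, 9]
  Split: [11, 35, 29, 9] -> [11, 35] and [29, 9]
    Split: [11, 35] -> [11] and [35]
    Merge: [11] + [35] -> [11, 35]
    Split: [29, 9] -> [29] and [9]
    Merge: [29] + [9] -> [9, 29]
  Merge: [11, 35] + [9, 29] -> [9, 11, 29, 35]
  Split: [18, 13, 15, 9] -> [18, 13] and [15, 9]
    Split: [18, 13] -> [18] and [13]
    Merge: [18] + [13] -> [13, 18]
    Split: [15, 9] -> [15] and [9]
    Merge: [15] + [9] -> [9, 15]
  Merge: [13, 18] + [9, 15] -> [9, 13, 15, 18]
Merge: [9, 11, 29, 35] + [9, 13, 15, 18] -> [9, 9, 11, 13, 15, 18, 29, 35]

Final sorted array: [9, 9, 11, 13, 15, 18, 29, 35]

The merge sort proceeds by recursively splitting the array and merging sorted halves.
After all merges, the sorted array is [9, 9, 11, 13, 15, 18, 29, 35].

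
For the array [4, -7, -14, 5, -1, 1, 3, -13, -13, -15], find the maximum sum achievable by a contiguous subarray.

Using Kadane's algorithm on [4, -7, -14, 5, -1, 1, 3, -13, -13, -15]:

Scanning through the array:
Position 1 (value -7): max_ending_here = -3, max_so_far = 4
Position 2 (value -14): max_ending_here = -14, max_so_far = 4
Position 3 (value 5): max_ending_here = 5, max_so_far = 5
Position 4 (value -1): max_ending_here = 4, max_so_far = 5
Position 5 (value 1): max_ending_here = 5, max_so_far = 5
Position 6 (value 3): max_ending_here = 8, max_so_far = 8
Position 7 (value -13): max_ending_here = -5, max_so_far = 8
Position 8 (value -13): max_ending_here = -13, max_so_far = 8
Position 9 (value -15): max_ending_here = -15, max_so_far = 8

Maximum subarray: [5, -1, 1, 3]
Maximum sum: 8

The maximum subarray is [5, -1, 1, 3] with sum 8. This subarray runs from index 3 to index 6.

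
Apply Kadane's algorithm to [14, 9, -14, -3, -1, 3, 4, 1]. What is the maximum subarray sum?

Using Kadane's algorithm on [14, 9, -14, -3, -1, 3, 4, 1]:

Scanning through the array:
Position 1 (value 9): max_ending_here = 23, max_so_far = 23
Position 2 (value -14): max_ending_here = 9, max_so_far = 23
Position 3 (value -3): max_ending_here = 6, max_so_far = 23
Position 4 (value -1): max_ending_here = 5, max_so_far = 23
Position 5 (value 3): max_ending_here = 8, max_so_far = 23
Position 6 (value 4): max_ending_here = 12, max_so_far = 23
Position 7 (value 1): max_ending_here = 13, max_so_far = 23

Maximum subarray: [14, 9]
Maximum sum: 23

The maximum subarray is [14, 9] with sum 23. This subarray runs from index 0 to index 1.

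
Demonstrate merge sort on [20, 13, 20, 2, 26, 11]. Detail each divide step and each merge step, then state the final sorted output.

Merge sort trace:

Split: [20, 13, 20, 2, 26, 11] -> [20, 13, 20] and [2, 26, 11]
  Split: [20, 13, 20] -> [20] and [13, 20]
    Split: [13, 20] -> [13] and [20]
    Merge: [13] + [20] -> [13, 20]
  Merge: [20] + [13, 20] -> [13, 20, 20]
  Split: [2, 26, 11] -> [2] and [26, 11]
    Split: [26, 11] -> [26] and [11]
    Merge: [26] + [11] -> [11, 26]
  Merge: [2] + [11, 26] -> [2, 11, 26]
Merge: [13, 20, 20] + [2, 11, 26] -> [2, 11, 13, 20, 20, 26]

Final sorted array: [2, 11, 13, 20, 20, 26]

The merge sort proceeds by recursively splitting the array and merging sorted halves.
After all merges, the sorted array is [2, 11, 13, 20, 20, 26].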